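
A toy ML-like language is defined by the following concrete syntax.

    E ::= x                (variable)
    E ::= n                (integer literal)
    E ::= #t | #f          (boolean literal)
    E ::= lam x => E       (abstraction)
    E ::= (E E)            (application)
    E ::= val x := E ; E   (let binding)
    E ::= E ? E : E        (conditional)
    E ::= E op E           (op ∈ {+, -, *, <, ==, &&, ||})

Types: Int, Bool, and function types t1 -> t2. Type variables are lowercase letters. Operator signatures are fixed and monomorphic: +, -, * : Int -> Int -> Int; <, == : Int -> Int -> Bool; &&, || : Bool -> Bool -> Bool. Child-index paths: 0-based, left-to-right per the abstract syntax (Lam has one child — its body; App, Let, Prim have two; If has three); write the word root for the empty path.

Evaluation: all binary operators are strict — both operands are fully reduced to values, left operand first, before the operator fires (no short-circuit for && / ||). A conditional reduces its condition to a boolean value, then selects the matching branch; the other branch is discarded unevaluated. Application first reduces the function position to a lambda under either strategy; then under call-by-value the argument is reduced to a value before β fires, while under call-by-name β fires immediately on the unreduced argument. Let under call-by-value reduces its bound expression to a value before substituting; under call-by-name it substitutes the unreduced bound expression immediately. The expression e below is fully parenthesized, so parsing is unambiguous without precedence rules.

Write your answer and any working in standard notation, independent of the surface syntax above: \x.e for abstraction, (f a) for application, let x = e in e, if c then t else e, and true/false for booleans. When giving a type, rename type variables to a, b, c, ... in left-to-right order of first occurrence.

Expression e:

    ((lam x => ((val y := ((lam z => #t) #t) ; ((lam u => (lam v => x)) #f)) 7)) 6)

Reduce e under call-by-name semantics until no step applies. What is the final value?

Trace:
step 0: ((\x.((let y = ((\z.true) true) in ((\u.(\v.x)) false)) 7)) 6)
step 1: [beta@root] ((let y = ((\z.true) true) in ((\u.(\v.6)) false)) 7)
step 2: [let@0] (((\u.(\v.6)) false) 7)
step 3: [beta@0] ((\v.6) 7)
step 4: [beta@root] 6

Answer: 6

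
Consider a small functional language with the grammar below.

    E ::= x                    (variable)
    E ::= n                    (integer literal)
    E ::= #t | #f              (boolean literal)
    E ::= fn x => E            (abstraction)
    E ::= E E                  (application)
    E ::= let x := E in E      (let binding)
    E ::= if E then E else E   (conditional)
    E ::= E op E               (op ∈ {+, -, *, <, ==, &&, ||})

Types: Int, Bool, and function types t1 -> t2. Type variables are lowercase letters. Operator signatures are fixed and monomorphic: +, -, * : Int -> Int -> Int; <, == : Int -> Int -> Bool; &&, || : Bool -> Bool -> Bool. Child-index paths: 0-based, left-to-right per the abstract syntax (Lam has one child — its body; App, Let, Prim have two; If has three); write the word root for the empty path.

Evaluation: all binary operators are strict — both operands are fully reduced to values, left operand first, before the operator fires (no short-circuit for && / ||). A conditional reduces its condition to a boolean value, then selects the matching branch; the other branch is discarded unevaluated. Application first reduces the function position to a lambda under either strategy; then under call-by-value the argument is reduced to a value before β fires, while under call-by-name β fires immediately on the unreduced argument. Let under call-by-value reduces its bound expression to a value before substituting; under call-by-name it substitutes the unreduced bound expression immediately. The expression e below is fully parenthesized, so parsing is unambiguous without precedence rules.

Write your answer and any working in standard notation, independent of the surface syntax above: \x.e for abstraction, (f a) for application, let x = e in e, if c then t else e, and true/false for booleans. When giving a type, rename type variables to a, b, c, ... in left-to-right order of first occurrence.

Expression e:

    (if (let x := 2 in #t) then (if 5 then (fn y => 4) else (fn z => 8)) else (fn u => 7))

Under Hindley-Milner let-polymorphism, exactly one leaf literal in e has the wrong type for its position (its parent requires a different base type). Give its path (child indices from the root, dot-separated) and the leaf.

Working:
let x : Int
  unify Bool ~ Bool
  unify Int ~ Bool
  FAIL: mismatch Int ~ Bool

Answer: 1.0 : 5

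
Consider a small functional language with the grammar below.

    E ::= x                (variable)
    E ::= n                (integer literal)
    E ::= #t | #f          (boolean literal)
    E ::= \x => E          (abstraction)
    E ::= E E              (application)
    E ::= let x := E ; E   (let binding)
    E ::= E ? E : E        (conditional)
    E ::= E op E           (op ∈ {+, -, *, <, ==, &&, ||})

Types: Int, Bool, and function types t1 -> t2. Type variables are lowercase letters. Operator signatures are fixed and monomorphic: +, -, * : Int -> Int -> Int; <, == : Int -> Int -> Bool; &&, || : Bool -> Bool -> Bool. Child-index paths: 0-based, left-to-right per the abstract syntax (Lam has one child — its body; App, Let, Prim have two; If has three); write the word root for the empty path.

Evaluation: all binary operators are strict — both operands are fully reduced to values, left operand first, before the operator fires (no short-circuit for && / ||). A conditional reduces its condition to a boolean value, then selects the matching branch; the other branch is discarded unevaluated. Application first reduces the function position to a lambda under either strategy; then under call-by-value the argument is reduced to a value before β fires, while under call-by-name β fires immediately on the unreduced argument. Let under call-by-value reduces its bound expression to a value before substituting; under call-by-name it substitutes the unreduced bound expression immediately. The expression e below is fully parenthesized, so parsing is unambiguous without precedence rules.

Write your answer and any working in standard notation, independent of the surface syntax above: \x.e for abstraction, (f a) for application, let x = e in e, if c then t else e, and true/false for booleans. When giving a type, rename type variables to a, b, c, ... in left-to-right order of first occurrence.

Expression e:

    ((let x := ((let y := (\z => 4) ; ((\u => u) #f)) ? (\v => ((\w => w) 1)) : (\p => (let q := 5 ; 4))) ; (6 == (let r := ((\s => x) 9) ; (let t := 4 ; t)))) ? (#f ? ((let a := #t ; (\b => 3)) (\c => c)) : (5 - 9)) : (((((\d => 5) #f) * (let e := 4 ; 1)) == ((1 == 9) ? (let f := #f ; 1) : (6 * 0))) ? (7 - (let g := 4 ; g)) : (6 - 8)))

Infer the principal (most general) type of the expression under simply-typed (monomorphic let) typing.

Answer: Int

Trace:
\z._ : a -> Int
let y : a -> Int
u : b
\u._ : b -> b
  unify b -> b ~ Bool -> c
  unify b ~ Bool
  unify Bool ~ c
_ _ : Bool
  unify Bool ~ Bool
w : e
\w._ : e -> e
  unify e -> e ~ Int -> f
  unify e ~ Int
  unify Int ~ f
_ _ : Int
\v._ : d -> Int
let q : Int
\p._ : g -> Int
  unify d -> Int ~ g -> Int
  unify d ~ g
  unify Int ~ Int
let x : g -> Int
  unify Int ~ Int
x : g -> Int
\s._ : h -> g -> Int
  unify h -> g -> Int ~ Int -> i
  unify h ~ Int
  unify g -> Int ~ i
_ _ : g -> Int
let r : g -> Int
let t : Int
t : Int
  unify Int ~ Int
  unify Bool ~ Bool
  unify Bool ~ Bool
let a : Bool
\b._ : j -> Int
c : k
\c._ : k -> k
  unify j -> Int ~ (k -> k) -> l
  unify j ~ k -> k
  unify Int ~ l
_ _ : Int
  unify Int ~ Int
  unify Int ~ Int
  unify Int ~ Int
\d._ : m -> Int
  unify m -> Int ~ Bool -> n
  unify m ~ Bool
  unify Int ~ n
_ _ : Int
  unify Int ~ Int
let e : Int
  unify Int ~ Int
  unify Int ~ Int
  unify Int ~ Int
  unify Int ~ Int
  unify Bool ~ Bool
let f : Bool
  unify Int ~ Int
  unify Int ~ Int
  unify Int ~ Int
  unify Int ~ Int
  unify Bool ~ Bool
  unify Int ~ Int
let g : Int
g : Int
  unify Int ~ Int
  unify Int ~ Int
  unify Int ~ Int
  unify Int ~ Int
  unify Int ~ Int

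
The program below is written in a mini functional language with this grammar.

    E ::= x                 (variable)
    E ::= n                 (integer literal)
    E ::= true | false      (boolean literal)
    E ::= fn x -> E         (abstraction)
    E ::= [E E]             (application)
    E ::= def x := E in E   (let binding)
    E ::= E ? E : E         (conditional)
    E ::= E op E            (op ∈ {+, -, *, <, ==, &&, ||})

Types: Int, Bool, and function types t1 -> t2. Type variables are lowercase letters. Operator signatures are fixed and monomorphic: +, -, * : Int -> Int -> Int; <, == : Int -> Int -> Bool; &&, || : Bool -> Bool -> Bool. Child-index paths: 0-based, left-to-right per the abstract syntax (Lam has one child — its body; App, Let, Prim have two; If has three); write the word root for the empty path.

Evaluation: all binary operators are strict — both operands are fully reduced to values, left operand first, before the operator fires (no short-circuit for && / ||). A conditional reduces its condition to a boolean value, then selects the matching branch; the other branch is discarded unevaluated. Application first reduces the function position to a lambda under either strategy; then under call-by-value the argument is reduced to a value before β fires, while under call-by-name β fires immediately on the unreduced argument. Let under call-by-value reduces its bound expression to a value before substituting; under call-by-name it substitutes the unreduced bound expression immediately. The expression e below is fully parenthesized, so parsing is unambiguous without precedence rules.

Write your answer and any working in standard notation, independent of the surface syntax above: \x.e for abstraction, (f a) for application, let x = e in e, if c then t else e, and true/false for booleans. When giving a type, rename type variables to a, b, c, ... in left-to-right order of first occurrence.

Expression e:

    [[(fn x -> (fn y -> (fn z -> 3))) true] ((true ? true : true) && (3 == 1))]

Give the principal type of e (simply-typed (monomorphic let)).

Answer: a -> Int

Trace:
\z._ : c -> Int
\y._ : b -> c -> Int
\x._ : a -> b -> c -> Int
  unify a -> b -> c -> Int ~ Bool -> d
  unify a ~ Bool
  unify b -> c -> Int ~ d
_ _ : b -> c -> Int
  unify Bool ~ Bool
  unify Bool ~ Bool
  unify Bool ~ Bool
  unify Int ~ Int
  unify Int ~ Int
  unify Bool ~ Bool
  unify b -> c -> Int ~ Bool -> e
  unify b ~ Bool
  unify c -> Int ~ e
_ _ : c -> Int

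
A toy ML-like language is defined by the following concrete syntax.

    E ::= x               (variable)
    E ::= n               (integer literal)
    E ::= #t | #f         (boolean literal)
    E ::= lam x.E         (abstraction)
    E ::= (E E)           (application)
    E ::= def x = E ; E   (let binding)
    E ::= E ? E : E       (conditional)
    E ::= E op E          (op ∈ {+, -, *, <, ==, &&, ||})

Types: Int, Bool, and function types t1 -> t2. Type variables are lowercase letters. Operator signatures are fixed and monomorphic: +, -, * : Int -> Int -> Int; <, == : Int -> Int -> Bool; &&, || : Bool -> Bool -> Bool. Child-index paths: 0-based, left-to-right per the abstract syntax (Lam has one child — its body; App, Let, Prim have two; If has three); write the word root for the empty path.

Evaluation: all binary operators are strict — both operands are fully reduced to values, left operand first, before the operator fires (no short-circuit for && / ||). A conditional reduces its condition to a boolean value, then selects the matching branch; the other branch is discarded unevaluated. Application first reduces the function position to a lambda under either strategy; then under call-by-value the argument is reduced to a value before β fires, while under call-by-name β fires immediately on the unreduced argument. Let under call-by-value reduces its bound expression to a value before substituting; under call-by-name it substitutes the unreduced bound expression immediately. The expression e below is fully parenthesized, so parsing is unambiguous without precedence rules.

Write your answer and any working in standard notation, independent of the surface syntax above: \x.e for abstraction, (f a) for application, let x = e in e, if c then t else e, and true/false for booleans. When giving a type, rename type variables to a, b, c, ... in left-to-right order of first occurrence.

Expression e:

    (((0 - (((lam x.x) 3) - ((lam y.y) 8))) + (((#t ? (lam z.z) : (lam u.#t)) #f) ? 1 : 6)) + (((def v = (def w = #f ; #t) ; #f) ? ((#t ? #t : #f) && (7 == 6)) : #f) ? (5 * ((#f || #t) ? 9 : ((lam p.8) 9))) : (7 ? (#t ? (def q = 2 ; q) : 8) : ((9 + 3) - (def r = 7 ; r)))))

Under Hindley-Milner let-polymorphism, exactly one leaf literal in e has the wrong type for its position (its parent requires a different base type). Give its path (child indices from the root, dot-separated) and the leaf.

Answer: 1.2.0 : 7

Derivation:
  unify Int ~ Int
x : a
\x._ : a -> a
  unify a -> a ~ Int -> b
  unify a ~ Int
  unify Int ~ b
_ _ : Int
  unify Int ~ Int
y : c
\y._ : c -> c
  unify c -> c ~ Int -> d
  unify c ~ Int
  unify Int ~ d
_ _ : Int
  unify Int ~ Int
  unify Int ~ Int
  unify Int ~ Int
  unify Bool ~ Bool
z : e
\z._ : e -> e
\u._ : f -> Bool
  unify e -> e ~ f -> Bool
  unify e ~ f
  unify f ~ Bool
  unify Bool -> Bool ~ Bool -> g
  unify Bool ~ Bool
  unify Bool ~ g
_ _ : Bool
  unify Bool ~ Bool
  unify Int ~ Int
  unify Int ~ Int
  unify Int ~ Int
let w : Bool
let v : Bool
  unify Bool ~ Bool
  unify Bool ~ Bool
  unify Bool ~ Bool
  unify Bool ~ Bool
  unify Int ~ Int
  unify Int ~ Int
  unify Bool ~ Bool
  unify Bool ~ Bool
  unify Bool ~ Bool
  unify Int ~ Int
  unify Bool ~ Bool
  unify Bool ~ Bool
  unify Bool ~ Bool
\p._ : h -> Int
  unify h -> Int ~ Int -> i
  unify h ~ Int
  unify Int ~ i
_ _ : Int
  unify Int ~ Int
  unify Int ~ Int
  unify Int ~ Bool
  FAIL: mismatch Int ~ Bool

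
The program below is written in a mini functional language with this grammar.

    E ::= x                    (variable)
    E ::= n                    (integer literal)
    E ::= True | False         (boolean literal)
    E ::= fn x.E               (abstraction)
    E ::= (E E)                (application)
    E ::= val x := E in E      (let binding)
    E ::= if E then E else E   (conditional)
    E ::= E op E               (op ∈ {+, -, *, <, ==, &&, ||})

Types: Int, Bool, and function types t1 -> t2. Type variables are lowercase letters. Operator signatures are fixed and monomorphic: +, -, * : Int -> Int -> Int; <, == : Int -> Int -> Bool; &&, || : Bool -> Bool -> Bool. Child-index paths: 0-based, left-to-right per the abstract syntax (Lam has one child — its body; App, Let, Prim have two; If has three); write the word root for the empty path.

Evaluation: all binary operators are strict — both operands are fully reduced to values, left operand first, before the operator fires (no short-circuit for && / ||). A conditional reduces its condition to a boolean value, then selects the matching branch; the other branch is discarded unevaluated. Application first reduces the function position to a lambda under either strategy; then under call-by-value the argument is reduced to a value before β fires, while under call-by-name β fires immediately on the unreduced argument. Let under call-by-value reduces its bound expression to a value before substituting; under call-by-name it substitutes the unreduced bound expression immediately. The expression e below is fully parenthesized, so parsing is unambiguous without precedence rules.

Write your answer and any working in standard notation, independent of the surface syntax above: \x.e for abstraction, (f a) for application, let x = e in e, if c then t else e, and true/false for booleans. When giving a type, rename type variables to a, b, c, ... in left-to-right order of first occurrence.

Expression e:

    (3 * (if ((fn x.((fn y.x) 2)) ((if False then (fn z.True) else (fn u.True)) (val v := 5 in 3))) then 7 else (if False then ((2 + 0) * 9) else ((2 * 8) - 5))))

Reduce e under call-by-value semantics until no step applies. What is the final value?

Derivation:
step 0: (3 * (if ((\x.((\y.x) 2)) ((if false then (\z.true) else (\u.true)) (let v = 5 in 3))) then 7 else (if false then ((2 + 0) * 9) else ((2 * 8) - 5))))
step 1: [if@1.0.1.0] (3 * (if ((\x.((\y.x) 2)) ((\u.true) (let v = 5 in 3))) then 7 else (if false then ((2 + 0) * 9) else ((2 * 8) - 5))))
step 2: [let@1.0.1.1] (3 * (if ((\x.((\y.x) 2)) ((\u.true) 3)) then 7 else (if false then ((2 + 0) * 9) else ((2 * 8) - 5))))
step 3: [beta@1.0.1] (3 * (if ((\x.((\y.x) 2)) true) then 7 else (if false then ((2 + 0) * 9) else ((2 * 8) - 5))))
step 4: [beta@1.0] (3 * (if ((\y.true) 2) then 7 else (if false then ((2 + 0) * 9) else ((2 * 8) - 5))))
step 5: [beta@1.0] (3 * (if true then 7 else (if false then ((2 + 0) * 9) else ((2 * 8) - 5))))
step 6: [if@1] (3 * 7)
step 7: [delta@root] 21

Answer: 21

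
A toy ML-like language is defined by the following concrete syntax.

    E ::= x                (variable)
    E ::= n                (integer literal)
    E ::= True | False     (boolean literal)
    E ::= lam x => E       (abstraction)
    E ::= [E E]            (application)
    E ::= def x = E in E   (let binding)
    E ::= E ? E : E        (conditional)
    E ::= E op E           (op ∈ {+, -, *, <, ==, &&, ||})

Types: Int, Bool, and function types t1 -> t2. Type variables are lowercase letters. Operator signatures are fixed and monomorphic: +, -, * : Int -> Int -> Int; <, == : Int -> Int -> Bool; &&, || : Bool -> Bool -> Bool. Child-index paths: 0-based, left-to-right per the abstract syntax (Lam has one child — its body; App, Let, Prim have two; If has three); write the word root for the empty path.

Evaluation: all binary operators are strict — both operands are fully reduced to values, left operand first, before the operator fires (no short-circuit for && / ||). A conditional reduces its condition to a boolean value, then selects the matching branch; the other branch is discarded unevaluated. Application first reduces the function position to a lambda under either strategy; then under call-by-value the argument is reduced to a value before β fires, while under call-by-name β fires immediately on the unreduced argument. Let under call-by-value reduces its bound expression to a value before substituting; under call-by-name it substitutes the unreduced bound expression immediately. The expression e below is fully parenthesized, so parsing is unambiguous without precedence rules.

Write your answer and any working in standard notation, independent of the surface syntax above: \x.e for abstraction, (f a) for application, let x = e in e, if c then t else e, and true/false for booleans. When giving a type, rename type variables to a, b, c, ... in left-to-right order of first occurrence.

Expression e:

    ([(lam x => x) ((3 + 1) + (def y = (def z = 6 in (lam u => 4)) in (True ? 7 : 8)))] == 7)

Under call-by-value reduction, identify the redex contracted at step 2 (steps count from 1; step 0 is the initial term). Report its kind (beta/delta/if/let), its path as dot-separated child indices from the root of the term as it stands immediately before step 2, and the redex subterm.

Answer: let at 0.1.1.0 : (let z = 6 in (\u.4))

Derivation:
step 0: (((\x.x) ((3 + 1) + (let y = (let z = 6 in (\u.4)) in (if true then 7 else 8)))) == 7)
step 1: [delta@0.1.0] (((\x.x) (4 + (let y = (let z = 6 in (\u.4)) in (if true then 7 else 8)))) == 7)
step 2: [let@0.1.1.0] (((\x.x) (4 + (let y = (\u.4) in (if true then 7 else 8)))) == 7)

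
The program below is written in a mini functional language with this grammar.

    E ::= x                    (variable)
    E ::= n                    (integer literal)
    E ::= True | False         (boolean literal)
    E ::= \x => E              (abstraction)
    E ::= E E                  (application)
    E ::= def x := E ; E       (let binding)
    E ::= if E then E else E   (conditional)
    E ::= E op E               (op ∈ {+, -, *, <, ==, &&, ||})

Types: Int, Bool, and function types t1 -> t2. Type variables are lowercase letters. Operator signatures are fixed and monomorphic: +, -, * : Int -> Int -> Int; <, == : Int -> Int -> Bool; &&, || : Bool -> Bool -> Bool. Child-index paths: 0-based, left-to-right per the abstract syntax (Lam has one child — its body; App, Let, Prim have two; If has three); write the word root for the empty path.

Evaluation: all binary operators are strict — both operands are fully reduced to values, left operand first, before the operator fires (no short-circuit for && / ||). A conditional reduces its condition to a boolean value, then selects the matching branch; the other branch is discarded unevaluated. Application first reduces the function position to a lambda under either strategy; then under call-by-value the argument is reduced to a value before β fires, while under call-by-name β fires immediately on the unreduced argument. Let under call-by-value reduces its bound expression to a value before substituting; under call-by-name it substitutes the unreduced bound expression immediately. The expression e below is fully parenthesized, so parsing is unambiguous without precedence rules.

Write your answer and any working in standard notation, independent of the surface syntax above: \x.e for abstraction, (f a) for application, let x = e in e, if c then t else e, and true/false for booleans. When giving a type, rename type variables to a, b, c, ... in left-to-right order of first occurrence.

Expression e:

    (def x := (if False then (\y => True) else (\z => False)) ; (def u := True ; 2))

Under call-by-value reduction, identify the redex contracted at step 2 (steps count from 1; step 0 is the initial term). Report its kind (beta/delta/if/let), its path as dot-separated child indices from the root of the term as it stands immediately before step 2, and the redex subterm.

Trace:
step 0: (let x = (if false then (\y.true) else (\z.false)) in (let u = true in 2))
step 1: [if@0] (let x = (\z.false) in (let u = true in 2))
step 2: [let@root] (let u = true in 2)

Answer: let at root : (let x = (\z.false) in (let u = true in 2))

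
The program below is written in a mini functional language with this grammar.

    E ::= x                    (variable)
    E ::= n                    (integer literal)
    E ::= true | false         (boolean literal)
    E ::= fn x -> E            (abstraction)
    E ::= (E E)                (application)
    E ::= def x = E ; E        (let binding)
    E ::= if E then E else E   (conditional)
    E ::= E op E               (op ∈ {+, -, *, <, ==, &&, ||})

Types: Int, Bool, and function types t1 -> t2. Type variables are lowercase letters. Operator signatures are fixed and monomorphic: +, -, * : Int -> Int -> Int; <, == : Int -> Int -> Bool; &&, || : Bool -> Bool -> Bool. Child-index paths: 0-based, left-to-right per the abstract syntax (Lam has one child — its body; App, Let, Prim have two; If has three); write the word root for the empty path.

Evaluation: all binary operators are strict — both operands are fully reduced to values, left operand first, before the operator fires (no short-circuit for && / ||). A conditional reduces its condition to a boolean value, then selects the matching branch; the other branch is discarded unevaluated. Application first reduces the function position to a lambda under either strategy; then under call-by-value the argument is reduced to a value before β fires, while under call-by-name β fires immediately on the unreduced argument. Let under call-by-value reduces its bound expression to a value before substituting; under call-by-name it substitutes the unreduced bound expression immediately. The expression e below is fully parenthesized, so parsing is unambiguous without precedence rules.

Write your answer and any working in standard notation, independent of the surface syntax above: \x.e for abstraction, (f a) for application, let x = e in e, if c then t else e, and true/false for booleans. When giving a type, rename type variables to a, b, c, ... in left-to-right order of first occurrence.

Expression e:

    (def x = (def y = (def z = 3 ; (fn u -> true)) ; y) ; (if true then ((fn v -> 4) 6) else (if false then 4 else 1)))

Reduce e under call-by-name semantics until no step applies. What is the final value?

Answer: 4

Working:
step 0: (let x = (let y = (let z = 3 in (\u.true)) in y) in (if true then ((\v.4) 6) else (if false then 4 else 1)))
step 1: [let@root] (if true then ((\v.4) 6) else (if false then 4 else 1))
step 2: [if@root] ((\v.4) 6)
step 3: [beta@root] 4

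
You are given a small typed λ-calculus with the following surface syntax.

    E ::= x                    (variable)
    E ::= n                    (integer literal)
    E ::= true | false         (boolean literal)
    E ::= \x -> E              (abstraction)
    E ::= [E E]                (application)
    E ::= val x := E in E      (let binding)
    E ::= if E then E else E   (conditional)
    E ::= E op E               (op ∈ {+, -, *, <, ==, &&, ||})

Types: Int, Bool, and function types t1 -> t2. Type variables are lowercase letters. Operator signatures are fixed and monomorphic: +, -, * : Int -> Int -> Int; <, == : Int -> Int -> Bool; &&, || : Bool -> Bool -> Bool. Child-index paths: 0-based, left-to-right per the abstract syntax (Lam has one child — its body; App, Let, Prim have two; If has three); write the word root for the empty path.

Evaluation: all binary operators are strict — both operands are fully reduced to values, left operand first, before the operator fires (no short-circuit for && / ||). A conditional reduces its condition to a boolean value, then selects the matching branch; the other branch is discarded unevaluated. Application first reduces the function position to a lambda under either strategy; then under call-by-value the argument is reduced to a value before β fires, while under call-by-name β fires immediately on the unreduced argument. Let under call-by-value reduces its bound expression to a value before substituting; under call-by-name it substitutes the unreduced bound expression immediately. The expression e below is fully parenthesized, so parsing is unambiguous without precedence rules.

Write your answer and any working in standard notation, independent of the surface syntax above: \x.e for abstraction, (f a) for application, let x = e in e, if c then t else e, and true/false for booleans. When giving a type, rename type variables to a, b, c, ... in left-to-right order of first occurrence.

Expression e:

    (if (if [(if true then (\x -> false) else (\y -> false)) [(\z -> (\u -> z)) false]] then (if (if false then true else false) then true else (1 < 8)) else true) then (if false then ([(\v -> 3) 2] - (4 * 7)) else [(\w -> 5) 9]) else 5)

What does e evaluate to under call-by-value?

Answer: 5

Working:
step 0: (if (if ((if true then (\x.false) else (\y.false)) ((\z.(\u.z)) false)) then (if (if false then true else false) then true else (1 < 8)) else true) then (if false then (((\v.3) 2) - (4 * 7)) else ((\w.5) 9)) else 5)
step 1: [if@0.0.0] (if (if ((\x.false) ((\z.(\u.z)) false)) then (if (if false then true else false) then true else (1 < 8)) else true) then (if false then (((\v.3) 2) - (4 * 7)) else ((\w.5) 9)) else 5)
step 2: [beta@0.0.1] (if (if ((\x.false) (\u.false)) then (if (if false then true else false) then true else (1 < 8)) else true) then (if false then (((\v.3) 2) - (4 * 7)) else ((\w.5) 9)) else 5)
step 3: [beta@0.0] (if (if false then (if (if false then true else false) then true else (1 < 8)) else true) then (if false then (((\v.3) 2) - (4 * 7)) else ((\w.5) 9)) else 5)
step 4: [if@0] (if true then (if false then (((\v.3) 2) - (4 * 7)) else ((\w.5) 9)) else 5)
step 5: [if@root] (if false then (((\v.3) 2) - (4 * 7)) else ((\w.5) 9))
step 6: [if@root] ((\w.5) 9)
step 7: [beta@root] 5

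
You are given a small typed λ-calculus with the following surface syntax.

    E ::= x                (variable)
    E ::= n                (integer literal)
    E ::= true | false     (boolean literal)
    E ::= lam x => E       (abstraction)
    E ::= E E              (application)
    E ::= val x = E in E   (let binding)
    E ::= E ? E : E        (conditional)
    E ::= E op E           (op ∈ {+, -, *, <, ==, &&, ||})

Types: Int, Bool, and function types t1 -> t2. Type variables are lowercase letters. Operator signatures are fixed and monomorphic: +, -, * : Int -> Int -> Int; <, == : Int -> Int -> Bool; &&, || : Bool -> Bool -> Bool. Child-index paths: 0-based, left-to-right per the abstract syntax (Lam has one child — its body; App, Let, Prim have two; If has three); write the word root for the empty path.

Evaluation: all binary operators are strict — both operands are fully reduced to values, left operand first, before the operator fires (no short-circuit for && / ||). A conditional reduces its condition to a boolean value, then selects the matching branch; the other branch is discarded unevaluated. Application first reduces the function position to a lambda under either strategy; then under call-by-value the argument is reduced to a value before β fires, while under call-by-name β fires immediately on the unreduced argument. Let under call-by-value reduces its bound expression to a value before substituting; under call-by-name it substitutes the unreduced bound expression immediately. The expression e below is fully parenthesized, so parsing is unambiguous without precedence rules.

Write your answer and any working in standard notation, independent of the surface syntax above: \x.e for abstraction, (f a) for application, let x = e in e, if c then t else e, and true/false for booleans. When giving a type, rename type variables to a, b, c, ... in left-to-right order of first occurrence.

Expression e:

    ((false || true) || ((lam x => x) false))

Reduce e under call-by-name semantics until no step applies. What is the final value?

Working:
step 0: ((false || true) || ((\x.x) false))
step 1: [delta@0] (true || ((\x.x) false))
step 2: [beta@1] (true || false)
step 3: [delta@root] true

Answer: true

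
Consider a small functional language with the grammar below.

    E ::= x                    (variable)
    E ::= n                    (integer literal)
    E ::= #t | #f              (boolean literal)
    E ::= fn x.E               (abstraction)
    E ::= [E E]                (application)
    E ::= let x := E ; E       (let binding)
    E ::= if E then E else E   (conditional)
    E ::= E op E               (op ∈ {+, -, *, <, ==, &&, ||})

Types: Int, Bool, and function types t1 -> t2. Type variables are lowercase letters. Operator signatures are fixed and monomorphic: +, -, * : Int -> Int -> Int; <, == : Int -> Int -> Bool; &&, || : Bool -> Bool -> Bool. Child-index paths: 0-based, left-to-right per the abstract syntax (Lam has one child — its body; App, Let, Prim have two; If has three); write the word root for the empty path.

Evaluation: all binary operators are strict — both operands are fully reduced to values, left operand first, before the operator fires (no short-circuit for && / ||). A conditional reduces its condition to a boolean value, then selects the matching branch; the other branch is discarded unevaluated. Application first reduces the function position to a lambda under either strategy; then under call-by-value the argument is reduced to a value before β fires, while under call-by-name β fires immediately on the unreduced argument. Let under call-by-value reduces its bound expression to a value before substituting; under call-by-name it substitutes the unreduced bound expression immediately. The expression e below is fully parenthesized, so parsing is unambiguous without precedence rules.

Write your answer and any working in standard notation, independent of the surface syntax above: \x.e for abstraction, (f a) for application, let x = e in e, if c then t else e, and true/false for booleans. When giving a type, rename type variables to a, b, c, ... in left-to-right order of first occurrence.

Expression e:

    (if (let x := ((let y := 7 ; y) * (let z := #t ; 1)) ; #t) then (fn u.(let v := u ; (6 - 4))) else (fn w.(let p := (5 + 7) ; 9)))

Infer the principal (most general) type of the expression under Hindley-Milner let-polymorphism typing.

Trace:
let y : Int
y : Int
  unify Int ~ Int
let z : Bool
  unify Int ~ Int
let x : Int
  unify Bool ~ Bool
u : a
let v : a
  unify Int ~ Int
  unify Int ~ Int
\u._ : a -> Int
  unify Int ~ Int
  unify Int ~ Int
let p : Int
\w._ : b -> Int
  unify a -> Int ~ b -> Int
  unify a ~ b
  unify Int ~ Int

Answer: a -> Int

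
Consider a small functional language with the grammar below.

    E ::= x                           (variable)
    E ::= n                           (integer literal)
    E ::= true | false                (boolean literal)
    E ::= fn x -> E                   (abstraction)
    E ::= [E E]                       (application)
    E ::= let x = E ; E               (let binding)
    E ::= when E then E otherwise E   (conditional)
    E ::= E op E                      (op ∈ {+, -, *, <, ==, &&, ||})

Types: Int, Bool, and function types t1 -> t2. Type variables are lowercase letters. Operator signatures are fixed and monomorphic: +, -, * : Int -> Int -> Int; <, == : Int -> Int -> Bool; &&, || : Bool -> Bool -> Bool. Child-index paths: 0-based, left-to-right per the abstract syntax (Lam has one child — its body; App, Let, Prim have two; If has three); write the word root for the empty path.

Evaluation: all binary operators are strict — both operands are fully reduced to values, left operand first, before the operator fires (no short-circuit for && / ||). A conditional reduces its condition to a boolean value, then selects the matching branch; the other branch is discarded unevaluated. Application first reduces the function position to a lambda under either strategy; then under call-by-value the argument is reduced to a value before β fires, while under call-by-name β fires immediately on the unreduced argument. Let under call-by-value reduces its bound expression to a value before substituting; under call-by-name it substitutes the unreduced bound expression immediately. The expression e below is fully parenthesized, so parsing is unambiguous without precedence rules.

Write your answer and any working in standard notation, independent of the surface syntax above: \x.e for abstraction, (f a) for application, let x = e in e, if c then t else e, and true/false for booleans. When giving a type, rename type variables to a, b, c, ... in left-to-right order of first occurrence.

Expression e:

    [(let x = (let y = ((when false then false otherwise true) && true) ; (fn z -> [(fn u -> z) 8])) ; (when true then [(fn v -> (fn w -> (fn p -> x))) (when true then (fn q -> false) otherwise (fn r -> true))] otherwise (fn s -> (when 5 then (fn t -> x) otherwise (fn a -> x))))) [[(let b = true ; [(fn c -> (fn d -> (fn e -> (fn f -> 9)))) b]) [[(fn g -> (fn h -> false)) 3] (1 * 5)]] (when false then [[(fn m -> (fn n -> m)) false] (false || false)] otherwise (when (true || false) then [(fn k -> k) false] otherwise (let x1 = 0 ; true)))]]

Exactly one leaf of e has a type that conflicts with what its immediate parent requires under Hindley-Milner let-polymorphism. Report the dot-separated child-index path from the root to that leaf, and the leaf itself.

Answer: 0.1.2.0.0 : 5

Trace:
  unify Bool ~ Bool
  unify Bool ~ Bool
  unify Bool ~ Bool
  unify Bool ~ Bool
let y : Bool
z : a
\u._ : b -> a
  unify b -> a ~ Int -> c
  unify b ~ Int
  unify a ~ c
_ _ : c
\z._ : c -> c
let x : forall. c -> c
  unify Bool ~ Bool
x : g -> g
\p._ : f -> g -> g
\w._ : e -> f -> g -> g
\v._ : d -> e -> f -> g -> g
  unify Bool ~ Bool
\q._ : h -> Bool
\r._ : i -> Bool
  unify h -> Bool ~ i -> Bool
  unify h ~ i
  unify Bool ~ Bool
  unify d -> e -> f -> g -> g ~ (i -> Bool) -> j
  unify d ~ i -> Bool
  unify e -> f -> g -> g ~ j
_ _ : e -> f -> g -> g
  unify Int ~ Bool
  FAIL: mismatch Int ~ Bool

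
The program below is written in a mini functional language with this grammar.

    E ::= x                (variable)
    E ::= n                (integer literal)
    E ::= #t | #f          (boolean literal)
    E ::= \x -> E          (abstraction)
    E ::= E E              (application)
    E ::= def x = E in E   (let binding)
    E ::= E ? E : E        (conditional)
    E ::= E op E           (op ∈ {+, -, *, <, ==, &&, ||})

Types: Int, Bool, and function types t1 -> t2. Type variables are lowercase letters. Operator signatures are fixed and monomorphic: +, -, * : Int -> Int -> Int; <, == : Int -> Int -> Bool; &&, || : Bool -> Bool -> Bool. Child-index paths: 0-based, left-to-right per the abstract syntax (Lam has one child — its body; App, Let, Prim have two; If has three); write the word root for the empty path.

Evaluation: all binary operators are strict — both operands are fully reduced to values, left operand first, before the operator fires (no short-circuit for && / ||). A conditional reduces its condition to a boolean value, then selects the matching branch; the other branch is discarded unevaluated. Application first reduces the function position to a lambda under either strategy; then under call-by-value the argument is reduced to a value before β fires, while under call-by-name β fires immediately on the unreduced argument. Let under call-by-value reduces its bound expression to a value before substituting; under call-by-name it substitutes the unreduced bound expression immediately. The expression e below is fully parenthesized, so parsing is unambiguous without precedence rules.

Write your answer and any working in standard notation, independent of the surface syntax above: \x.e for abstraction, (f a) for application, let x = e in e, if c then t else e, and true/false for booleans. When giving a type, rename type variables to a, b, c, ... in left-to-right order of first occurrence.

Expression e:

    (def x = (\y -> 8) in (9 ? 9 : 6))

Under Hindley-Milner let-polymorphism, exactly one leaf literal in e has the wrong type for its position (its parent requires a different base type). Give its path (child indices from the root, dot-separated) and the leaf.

Derivation:
\y._ : a -> Int
let x : forall. a -> Int
  unify Int ~ Bool
  FAIL: mismatch Int ~ Bool

Answer: 1.0 : 9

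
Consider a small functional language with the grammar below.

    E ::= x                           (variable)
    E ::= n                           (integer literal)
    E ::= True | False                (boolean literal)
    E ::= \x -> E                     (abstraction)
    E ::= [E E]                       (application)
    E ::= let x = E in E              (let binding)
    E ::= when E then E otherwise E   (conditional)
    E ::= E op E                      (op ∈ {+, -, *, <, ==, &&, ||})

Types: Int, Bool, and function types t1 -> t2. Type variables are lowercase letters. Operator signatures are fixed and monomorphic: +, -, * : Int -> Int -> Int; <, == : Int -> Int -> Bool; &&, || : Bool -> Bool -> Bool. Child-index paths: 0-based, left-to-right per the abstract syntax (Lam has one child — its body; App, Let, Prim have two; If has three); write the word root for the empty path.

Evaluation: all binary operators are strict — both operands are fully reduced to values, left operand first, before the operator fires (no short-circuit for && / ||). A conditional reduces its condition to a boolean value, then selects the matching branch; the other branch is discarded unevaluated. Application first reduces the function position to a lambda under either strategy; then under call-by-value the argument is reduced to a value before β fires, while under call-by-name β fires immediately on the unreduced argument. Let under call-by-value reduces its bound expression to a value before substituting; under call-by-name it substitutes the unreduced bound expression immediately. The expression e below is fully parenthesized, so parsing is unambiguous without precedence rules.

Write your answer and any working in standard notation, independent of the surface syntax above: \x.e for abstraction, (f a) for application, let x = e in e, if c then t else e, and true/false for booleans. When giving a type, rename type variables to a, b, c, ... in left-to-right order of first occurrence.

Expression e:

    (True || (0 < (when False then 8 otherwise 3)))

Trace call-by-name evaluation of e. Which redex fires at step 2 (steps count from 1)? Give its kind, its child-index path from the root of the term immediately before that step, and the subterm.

Answer: delta at 1 : (0 < 3)

Trace:
step 0: (true || (0 < (if false then 8 else 3)))
step 1: [if@1.1] (true || (0 < 3))
step 2: [delta@1] (true || true)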